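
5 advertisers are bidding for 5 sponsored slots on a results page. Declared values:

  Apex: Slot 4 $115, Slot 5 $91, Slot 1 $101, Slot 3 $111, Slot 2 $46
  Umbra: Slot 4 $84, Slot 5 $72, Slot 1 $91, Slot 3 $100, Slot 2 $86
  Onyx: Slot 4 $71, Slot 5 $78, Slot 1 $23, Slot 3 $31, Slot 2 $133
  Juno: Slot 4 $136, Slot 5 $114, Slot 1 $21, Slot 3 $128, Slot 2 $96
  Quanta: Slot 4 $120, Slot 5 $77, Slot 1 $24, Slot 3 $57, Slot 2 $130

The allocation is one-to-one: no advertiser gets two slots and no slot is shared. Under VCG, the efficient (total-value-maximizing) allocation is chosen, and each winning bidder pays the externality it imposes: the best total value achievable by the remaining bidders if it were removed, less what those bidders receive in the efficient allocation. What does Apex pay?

Efficient allocation: Apex→Slot 3 ($111), Umbra→Slot 1 ($91), Onyx→Slot 2 ($133), Juno→Slot 5 ($114), Quanta→Slot 4 ($120); total welfare W = $569.
Apex receives Slot 3 at value $111, so the others get W − 111 = $458.
Without Apex: best allocation of the remaining 4 bidders over all 5 slots is Umbra→Slot 1 ($91), Onyx→Slot 2 ($133), Juno→Slot 3 ($128), Quanta→Slot 4 ($120), total $472.
VCG payment = (others' best without Apex) − (others' welfare with Apex) = 472 − 458 = $14.

Apex pays $14.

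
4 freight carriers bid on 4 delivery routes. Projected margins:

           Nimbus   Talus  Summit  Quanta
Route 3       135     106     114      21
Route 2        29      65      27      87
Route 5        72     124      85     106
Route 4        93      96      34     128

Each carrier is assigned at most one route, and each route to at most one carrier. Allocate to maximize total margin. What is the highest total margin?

Treat this as an assignment problem: match each carrier to one route.
Optimal: Nimbus→Route 4 ($93k), Talus→Route 5 ($124k), Summit→Route 3 ($114k), Quanta→Route 2 ($87k) — total 93+124+114+87 = $418k.
Max-entry greedy (repeatedly take the single best remaining cell) gives $414k, worse by 4.
Next-best assignment: Nimbus→Route 3, Talus→Route 5, Summit→Route 2, Quanta→Route 4 = $414k.
Swapping Quanta↔Nimbus (Quanta→Route 4 $128k, Nimbus→Route 2 $29k) loses 23.
Every other assignment is strictly worse.

Maximum total: $418k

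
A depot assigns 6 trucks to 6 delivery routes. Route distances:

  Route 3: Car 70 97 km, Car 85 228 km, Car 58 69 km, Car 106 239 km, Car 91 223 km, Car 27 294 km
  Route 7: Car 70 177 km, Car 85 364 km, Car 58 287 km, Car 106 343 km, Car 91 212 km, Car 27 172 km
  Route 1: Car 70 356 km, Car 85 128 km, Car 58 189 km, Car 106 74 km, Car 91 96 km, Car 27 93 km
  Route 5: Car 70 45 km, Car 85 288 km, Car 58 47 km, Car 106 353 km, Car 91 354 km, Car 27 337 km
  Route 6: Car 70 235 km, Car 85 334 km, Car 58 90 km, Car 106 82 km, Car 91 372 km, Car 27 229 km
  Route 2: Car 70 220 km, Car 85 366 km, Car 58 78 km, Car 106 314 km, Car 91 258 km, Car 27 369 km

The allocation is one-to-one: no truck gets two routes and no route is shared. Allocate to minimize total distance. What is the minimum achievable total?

Min total: 701 km

Optimal: Car 70→Route 5 (45 km), Car 85→Route 3 (228 km), Car 58→Route 2 (78 km), Car 106→Route 6 (82 km), Car 91→Route 1 (96 km), Car 27→Route 7 (172 km) — total 45+228+78+82+96+172 = 701 km.
Column-greedy (each route in turn goes to its cheapest remaining truck) gives 952 km, worse by 251.
Next-best assignment: Car 70→Route 5, Car 85→Route 1, Car 58→Route 2, Car 106→Route 6, Car 91→Route 3, Car 27→Route 7 = 728 km.
No other one-to-one assignment undercuts 701 km.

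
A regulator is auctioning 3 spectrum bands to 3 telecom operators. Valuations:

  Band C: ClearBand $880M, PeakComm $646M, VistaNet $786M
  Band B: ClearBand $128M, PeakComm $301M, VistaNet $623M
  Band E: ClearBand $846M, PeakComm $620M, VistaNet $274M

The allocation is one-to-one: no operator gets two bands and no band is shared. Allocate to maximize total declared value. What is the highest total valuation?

Optimal: ClearBand→Band C ($880M), PeakComm→Band E ($620M), VistaNet→Band B ($623M) — total 880+620+623 = $2123M.
Next-best assignment: ClearBand→Band E, PeakComm→Band C, VistaNet→Band B = $2115M.

Maximum total: $2123M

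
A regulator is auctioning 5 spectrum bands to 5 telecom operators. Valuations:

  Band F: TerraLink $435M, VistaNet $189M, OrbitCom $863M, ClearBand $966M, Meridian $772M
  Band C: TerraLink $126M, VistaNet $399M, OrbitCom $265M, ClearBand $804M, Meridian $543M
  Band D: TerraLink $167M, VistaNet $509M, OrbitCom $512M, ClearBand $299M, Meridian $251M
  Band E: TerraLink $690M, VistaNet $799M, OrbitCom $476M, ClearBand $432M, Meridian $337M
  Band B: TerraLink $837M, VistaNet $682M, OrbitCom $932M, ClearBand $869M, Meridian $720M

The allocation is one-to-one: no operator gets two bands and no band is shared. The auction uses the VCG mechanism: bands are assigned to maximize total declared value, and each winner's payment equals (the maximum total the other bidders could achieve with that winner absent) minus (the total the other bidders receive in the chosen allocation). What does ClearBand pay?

Efficient allocation: TerraLink→Band B ($837M), VistaNet→Band E ($799M), OrbitCom→Band D ($512M), ClearBand→Band C ($804M), Meridian→Band F ($772M); total welfare W = $3724M.
ClearBand receives Band C at value $804M, so the others get W − 804 = $2920M.
Without ClearBand: best allocation of the remaining 4 bidders over all 5 bands is TerraLink→Band B ($837M), VistaNet→Band E ($799M), OrbitCom→Band F ($863M), Meridian→Band C ($543M), total $3042M.
VCG payment = (others' best without ClearBand) − (others' welfare with ClearBand) = 3042 − 2920 = $122M.

ClearBand pays $122M.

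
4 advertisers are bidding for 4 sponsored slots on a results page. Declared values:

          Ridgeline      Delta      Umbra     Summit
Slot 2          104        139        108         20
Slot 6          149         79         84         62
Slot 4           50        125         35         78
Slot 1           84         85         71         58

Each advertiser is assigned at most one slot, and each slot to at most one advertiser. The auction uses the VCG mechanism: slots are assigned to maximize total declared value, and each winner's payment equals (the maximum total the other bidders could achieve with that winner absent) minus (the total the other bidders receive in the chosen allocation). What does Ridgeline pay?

Efficient allocation: Ridgeline→Slot 6 ($149), Delta→Slot 4 ($125), Umbra→Slot 2 ($108), Summit→Slot 1 ($58); total welfare W = $440.
Ridgeline receives Slot 6 at value $149, so the others get W − 149 = $291.
Without Ridgeline: best allocation of the remaining 3 bidders over all 4 slots is Delta→Slot 2 ($139), Umbra→Slot 6 ($84), Summit→Slot 4 ($78), total $301.
VCG payment = (others' best without Ridgeline) − (others' welfare with Ridgeline) = 301 − 291 = $10.

Ridgeline pays $10.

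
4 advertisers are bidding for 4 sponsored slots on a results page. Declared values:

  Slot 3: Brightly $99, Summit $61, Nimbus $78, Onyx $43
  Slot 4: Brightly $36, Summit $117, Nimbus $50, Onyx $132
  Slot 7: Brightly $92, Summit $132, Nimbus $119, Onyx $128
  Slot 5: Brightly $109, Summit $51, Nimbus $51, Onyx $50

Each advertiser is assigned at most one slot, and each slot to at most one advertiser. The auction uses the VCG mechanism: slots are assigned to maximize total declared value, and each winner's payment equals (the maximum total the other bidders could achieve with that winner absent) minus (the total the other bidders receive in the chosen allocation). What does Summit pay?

Summit pays $41.

Efficient allocation: Brightly→Slot 5 ($109), Summit→Slot 7 ($132), Nimbus→Slot 3 ($78), Onyx→Slot 4 ($132); total welfare W = $451.
Summit receives Slot 7 at value $132, so the others get W − 132 = $319.
Without Summit: best allocation of the remaining 3 bidders over all 4 slots is Brightly→Slot 5 ($109), Nimbus→Slot 7 ($119), Onyx→Slot 4 ($132), total $360.
VCG payment = (others' best without Summit) − (others' welfare with Summit) = 360 − 319 = $41.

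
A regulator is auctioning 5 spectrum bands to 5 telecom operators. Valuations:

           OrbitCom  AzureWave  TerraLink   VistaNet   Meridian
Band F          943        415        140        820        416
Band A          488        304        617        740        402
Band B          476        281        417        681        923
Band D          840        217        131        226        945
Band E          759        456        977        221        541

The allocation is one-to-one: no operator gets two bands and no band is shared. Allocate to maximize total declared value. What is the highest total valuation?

Optimal: OrbitCom→Band D ($840M), AzureWave→Band F ($415M), TerraLink→Band E ($977M), VistaNet→Band A ($740M), Meridian→Band B ($923M) — total 840+415+977+740+923 = $3895M.
Column-greedy (each band in turn goes to its best remaining operator) gives $3800M, worse by 95.
Next-best assignment: OrbitCom→Band F, AzureWave→Band B, TerraLink→Band E, VistaNet→Band A, Meridian→Band D = $3886M.
Swapping OrbitCom↔TerraLink (OrbitCom→Band E $759M, TerraLink→Band D $131M) loses 927.

Maximum total: $3895M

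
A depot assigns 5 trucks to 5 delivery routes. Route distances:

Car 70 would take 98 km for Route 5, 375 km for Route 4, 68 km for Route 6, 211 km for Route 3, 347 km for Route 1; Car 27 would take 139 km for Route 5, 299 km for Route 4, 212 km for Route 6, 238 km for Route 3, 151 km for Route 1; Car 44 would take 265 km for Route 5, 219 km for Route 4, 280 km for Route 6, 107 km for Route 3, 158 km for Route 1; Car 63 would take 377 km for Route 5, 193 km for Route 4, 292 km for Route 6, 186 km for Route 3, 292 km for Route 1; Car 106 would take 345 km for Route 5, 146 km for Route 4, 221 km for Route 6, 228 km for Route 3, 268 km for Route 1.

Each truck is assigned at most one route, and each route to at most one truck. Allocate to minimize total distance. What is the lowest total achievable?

Optimal: Car 70→Route 6 (68 km), Car 27→Route 5 (139 km), Car 44→Route 1 (158 km), Car 63→Route 3 (186 km), Car 106→Route 4 (146 km) — total 68+139+158+186+146 = 697 km.
Row-greedy (each truck in turn takes its cheapest remaining route) gives 775 km, worse by 78.

Min total: 697 km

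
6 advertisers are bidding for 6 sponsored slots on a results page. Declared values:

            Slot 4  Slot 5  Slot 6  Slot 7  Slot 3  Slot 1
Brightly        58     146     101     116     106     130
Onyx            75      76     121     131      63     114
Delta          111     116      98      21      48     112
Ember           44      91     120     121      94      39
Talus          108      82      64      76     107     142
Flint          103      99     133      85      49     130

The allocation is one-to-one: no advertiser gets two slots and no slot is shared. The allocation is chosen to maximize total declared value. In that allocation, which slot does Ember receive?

Optimal: Brightly→Slot 5 ($146), Onyx→Slot 7 ($131), Delta→Slot 4 ($111), Ember→Slot 3 ($94), Talus→Slot 1 ($142), Flint→Slot 6 ($133) — total 146+131+111+94+142+133 = $757.
Row-greedy (each advertiser in turn takes its best remaining slot) gives $666, worse by 91.
Every other assignment is strictly worse.
Ember's own top slot is Slot 7 ($121), but forcing Ember→Slot 7 and reassigning the rest optimally gives only $736 — worse by 21.

Ember receives Slot 3.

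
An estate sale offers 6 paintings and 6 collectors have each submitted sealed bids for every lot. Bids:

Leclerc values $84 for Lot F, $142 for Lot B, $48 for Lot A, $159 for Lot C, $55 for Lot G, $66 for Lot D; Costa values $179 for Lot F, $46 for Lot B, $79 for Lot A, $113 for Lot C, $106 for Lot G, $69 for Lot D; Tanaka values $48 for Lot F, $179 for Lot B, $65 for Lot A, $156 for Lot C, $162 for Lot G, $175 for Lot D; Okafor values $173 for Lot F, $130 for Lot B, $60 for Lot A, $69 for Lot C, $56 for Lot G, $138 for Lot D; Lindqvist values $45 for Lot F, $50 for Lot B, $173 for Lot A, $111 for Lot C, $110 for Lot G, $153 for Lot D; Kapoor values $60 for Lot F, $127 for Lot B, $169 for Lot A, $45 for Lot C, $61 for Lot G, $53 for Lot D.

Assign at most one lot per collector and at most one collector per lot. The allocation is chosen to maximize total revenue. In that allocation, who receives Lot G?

Optimal: Leclerc→Lot C ($159), Costa→Lot F ($179), Tanaka→Lot G ($162), Okafor→Lot B ($130), Lindqvist→Lot D ($153), Kapoor→Lot A ($169) — total 159+179+162+130+153+169 = $952.
Next-best assignment: Leclerc→Lot C, Costa→Lot G, Tanaka→Lot B, Okafor→Lot F, Lindqvist→Lot D, Kapoor→Lot A = $939.
Every other assignment is strictly worse.
Tanaka's own top lot is Lot B ($179), but forcing Tanaka→Lot B and reassigning the rest optimally gives only $939 — worse by 13.

Tanaka receives Lot G.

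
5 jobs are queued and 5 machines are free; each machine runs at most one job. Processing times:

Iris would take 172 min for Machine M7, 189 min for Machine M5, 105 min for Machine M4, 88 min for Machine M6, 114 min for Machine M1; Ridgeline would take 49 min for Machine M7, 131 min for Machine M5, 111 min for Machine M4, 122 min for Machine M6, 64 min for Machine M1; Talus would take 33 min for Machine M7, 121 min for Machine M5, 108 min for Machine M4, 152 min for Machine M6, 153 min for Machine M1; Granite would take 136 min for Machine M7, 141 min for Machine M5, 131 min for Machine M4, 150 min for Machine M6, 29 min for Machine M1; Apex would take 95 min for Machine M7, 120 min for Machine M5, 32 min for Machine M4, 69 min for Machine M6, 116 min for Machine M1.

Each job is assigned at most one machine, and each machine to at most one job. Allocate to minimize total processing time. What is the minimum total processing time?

Optimal: Iris→Machine M6 (88 min), Ridgeline→Machine M5 (131 min), Talus→Machine M7 (33 min), Granite→Machine M1 (29 min), Apex→Machine M4 (32 min) — total 88+131+33+29+32 = 313 min.
Column-greedy (each machine in turn goes to its cheapest remaining job) gives 409 min, worse by 96.
Next-best assignment: Iris→Machine M6, Ridgeline→Machine M7, Talus→Machine M5, Granite→Machine M1, Apex→Machine M4 = 319 min.

Min total: 313 min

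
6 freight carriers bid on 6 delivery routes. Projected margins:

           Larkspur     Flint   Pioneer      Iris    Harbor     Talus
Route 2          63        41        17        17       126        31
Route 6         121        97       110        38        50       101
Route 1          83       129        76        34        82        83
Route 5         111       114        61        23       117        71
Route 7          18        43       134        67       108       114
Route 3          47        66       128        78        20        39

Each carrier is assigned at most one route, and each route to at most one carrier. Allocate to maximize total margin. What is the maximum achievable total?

This is a one-to-one assignment (maximum-weight bipartite matching).
Optimal: Larkspur→Route 5 ($111k), Flint→Route 1 ($129k), Pioneer→Route 7 ($134k), Iris→Route 3 ($78k), Harbor→Route 2 ($126k), Talus→Route 6 ($101k) — total 111+129+134+78+126+101 = $679k.
Column-greedy (each route in turn goes to its best remaining carrier) gives $659k, worse by 20.

Max total: $679k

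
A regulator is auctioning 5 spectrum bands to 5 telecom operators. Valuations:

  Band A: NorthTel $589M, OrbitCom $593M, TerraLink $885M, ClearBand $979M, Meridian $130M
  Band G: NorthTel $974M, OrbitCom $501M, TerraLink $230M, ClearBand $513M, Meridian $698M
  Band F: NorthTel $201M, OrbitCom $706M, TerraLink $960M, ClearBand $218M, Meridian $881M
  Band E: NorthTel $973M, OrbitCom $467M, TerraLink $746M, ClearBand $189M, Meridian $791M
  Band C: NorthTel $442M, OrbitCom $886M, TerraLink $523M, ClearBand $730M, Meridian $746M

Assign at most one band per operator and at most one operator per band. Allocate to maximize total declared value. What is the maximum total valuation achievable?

This is a one-to-one assignment (maximum-weight bipartite matching).
Optimal: NorthTel→Band G ($974M), OrbitCom→Band C ($886M), TerraLink→Band F ($960M), ClearBand→Band A ($979M), Meridian→Band E ($791M) — total 974+886+960+979+791 = $4590M.
Next-best assignment: NorthTel→Band E, OrbitCom→Band C, TerraLink→Band F, ClearBand→Band A, Meridian→Band G = $4496M.
Swapping OrbitCom↔ClearBand (OrbitCom→Band A $593M, ClearBand→Band C $730M) loses 542.

Maximum total: $4590M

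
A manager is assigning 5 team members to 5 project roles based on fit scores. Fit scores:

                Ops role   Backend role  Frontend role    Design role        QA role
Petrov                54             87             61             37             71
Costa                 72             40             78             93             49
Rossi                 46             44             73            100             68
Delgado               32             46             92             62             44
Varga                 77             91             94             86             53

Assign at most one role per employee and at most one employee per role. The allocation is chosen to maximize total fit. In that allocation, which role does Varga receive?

Optimal: Petrov→QA role (71 pts), Costa→Ops role (72 pts), Rossi→Design role (100 pts), Delgado→Frontend role (92 pts), Varga→Backend role (91 pts) — total 71+72+100+92+91 = 426 pts.
Row-greedy (each employee in turn takes its best remaining role) gives 374 pts, worse by 52.
Varga's own top role is Frontend role (94 pts), but forcing Varga→Frontend role and reassigning the rest optimally gives only 397 pts — worse by 29.

Varga receives Backend role.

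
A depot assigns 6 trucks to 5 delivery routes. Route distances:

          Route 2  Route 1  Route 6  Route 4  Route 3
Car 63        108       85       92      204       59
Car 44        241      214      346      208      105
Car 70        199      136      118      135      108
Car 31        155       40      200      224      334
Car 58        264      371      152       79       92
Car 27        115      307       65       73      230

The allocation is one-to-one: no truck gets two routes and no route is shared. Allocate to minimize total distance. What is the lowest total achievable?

Minimum total: 397 km

Optimal: Car 63→Route 2 (108 km), Car 31→Route 1 (40 km), Car 27→Route 6 (65 km), Car 58→Route 4 (79 km), Car 44→Route 3 (105 km) — total 108+40+65+79+105 = 397 km.
Row-greedy (each truck in turn takes its cheapest remaining route) gives 689 km, worse by 292.
Next-best assignment: Car 63→Route 2, Car 31→Route 1, Car 27→Route 6, Car 58→Route 4, Car 70→Route 3 = 400 km.
Swapping Car 58↔Car 31 (Car 58→Route 1 371 km, Car 31→Route 4 224 km) adds 476.
Every other assignment is strictly worse.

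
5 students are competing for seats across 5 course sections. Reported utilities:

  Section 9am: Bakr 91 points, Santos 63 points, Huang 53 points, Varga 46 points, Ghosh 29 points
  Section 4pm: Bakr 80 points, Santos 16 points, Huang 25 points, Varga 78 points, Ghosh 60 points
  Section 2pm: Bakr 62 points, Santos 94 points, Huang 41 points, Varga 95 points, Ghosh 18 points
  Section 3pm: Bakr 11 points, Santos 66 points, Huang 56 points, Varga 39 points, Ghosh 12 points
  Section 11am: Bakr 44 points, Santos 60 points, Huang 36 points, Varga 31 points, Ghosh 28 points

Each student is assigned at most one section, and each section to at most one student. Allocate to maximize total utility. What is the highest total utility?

This is a one-to-one assignment (maximum-weight bipartite matching).
Optimal: Bakr→Section 9am (91 points), Santos→Section 11am (60 points), Huang→Section 3pm (56 points), Varga→Section 2pm (95 points), Ghosh→Section 4pm (60 points) — total 91+60+56+95+60 = 362 points.
Next-best assignment: Bakr→Section 9am, Santos→Section 3pm, Huang→Section 11am, Varga→Section 2pm, Ghosh→Section 4pm = 348 points.
No other one-to-one assignment exceeds 362 points.

Maximum total: 362 points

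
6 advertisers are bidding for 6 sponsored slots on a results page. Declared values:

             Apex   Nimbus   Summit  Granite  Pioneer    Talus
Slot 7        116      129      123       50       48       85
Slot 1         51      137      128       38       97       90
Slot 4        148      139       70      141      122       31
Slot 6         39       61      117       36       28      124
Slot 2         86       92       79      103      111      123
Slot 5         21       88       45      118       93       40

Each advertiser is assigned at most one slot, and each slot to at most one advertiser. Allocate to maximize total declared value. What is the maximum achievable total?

This is a one-to-one assignment (maximum-weight bipartite matching).
Optimal: Apex→Slot 4 ($148), Nimbus→Slot 1 ($137), Summit→Slot 7 ($123), Granite→Slot 5 ($118), Pioneer→Slot 2 ($111), Talus→Slot 6 ($124) — total 148+137+123+118+111+124 = $761.
Column-greedy (each slot in turn goes to its best remaining advertiser) gives $758, worse by 3.
Next-best assignment: Apex→Slot 4, Nimbus→Slot 7, Summit→Slot 1, Granite→Slot 5, Pioneer→Slot 2, Talus→Slot 6 = $758.
No other one-to-one assignment exceeds $761.

Maximum total: $761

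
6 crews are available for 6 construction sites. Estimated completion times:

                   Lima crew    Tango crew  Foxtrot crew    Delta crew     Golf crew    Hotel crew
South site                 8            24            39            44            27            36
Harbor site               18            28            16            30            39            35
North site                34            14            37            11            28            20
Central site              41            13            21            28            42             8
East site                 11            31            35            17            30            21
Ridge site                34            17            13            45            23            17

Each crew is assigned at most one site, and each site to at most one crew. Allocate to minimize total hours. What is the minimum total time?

Min total: 86 hours

Optimal: Lima crew→South site (8 hours), Tango crew→North site (14 hours), Foxtrot crew→Harbor site (16 hours), Delta crew→East site (17 hours), Golf crew→Ridge site (23 hours), Hotel crew→Central site (8 hours) — total 8+14+16+17+23+8 = 86 hours.
Next-best assignment: Lima crew→South site, Tango crew→Ridge site, Foxtrot crew→Harbor site, Delta crew→North site, Golf crew→East site, Hotel crew→Central site = 90 hours.
Every other assignment is strictly worse.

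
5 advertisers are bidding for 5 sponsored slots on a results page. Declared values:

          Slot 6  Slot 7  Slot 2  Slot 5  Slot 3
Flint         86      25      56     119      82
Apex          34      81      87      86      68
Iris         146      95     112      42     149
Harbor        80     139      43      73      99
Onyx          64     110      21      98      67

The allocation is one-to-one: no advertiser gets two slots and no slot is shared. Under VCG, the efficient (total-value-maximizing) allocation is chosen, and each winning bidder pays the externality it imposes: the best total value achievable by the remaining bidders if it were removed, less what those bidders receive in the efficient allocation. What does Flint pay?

Flint pays $31.

Efficient allocation: Flint→Slot 5 ($119), Apex→Slot 2 ($87), Iris→Slot 6 ($146), Harbor→Slot 3 ($99), Onyx→Slot 7 ($110); total welfare W = $561.
Flint receives Slot 5 at value $119, so the others get W − 119 = $442.
Without Flint: best allocation of the remaining 4 bidders over all 5 slots is Apex→Slot 2 ($87), Iris→Slot 3 ($149), Harbor→Slot 7 ($139), Onyx→Slot 5 ($98), total $473.
VCG payment = (others' best without Flint) − (others' welfare with Flint) = 473 − 442 = $31.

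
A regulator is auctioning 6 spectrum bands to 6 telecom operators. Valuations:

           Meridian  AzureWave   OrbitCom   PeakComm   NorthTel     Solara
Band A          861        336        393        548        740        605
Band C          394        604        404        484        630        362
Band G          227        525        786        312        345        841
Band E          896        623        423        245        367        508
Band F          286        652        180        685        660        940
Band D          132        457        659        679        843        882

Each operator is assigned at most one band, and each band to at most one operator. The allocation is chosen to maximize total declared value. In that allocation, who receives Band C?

This is the linear assignment problem.
Optimal: Meridian→Band E ($896M), AzureWave→Band C ($604M), OrbitCom→Band G ($786M), PeakComm→Band D ($679M), NorthTel→Band A ($740M), Solara→Band F ($940M) — total 896+604+786+679+740+940 = $4645M.
Row-greedy (each operator in turn takes its best remaining band) gives $4115M, worse by 530.
Swapping Solara↔Meridian (Solara→Band E $508M, Meridian→Band F $286M) loses 1042.
No other one-to-one assignment exceeds $4645M.
AzureWave's own top band is Band F ($652M), but forcing AzureWave→Band F and reassigning the rest optimally gives only $4440M — worse by 205.

AzureWave receives Band C.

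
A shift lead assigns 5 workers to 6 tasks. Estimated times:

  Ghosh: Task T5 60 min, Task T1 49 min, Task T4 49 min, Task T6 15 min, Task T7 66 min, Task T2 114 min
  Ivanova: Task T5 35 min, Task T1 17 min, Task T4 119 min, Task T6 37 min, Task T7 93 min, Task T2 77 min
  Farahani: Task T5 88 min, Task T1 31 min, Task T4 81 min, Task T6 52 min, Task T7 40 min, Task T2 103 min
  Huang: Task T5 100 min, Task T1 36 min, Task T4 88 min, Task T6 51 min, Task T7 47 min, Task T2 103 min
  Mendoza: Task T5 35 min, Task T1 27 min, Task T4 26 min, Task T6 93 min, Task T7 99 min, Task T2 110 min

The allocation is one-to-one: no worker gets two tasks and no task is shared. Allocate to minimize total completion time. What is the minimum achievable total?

Minimum total: 152 min

Optimal: Ghosh→Task T6 (15 min), Ivanova→Task T5 (35 min), Farahani→Task T7 (40 min), Huang→Task T1 (36 min), Mendoza→Task T4 (26 min) — total 15+35+40+36+26 = 152 min.
Column-greedy (each task in turn goes to its cheapest remaining worker) gives 202 min, worse by 50.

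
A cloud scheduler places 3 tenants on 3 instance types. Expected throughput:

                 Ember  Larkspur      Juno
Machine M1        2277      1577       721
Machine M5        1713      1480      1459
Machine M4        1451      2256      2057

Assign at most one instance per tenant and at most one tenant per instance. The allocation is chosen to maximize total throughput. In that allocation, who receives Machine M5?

Optimal: Ember→Machine M1 (2277 ops/s), Larkspur→Machine M4 (2256 ops/s), Juno→Machine M5 (1459 ops/s) — total 2277+2256+1459 = 5992 ops/s.
Next-best assignment: Ember→Machine M1, Larkspur→Machine M5, Juno→Machine M4 = 5814 ops/s.
Swapping Larkspur↔Ember (Larkspur→Machine M1 1577 ops/s, Ember→Machine M4 1451 ops/s) loses 1505.
No other one-to-one assignment exceeds 5992 ops/s.
Juno's own top instance is Machine M4 (2057 ops/s), but forcing Juno→Machine M4 and reassigning the rest optimally gives only 5814 ops/s — worse by 178.

Juno receives Machine M5.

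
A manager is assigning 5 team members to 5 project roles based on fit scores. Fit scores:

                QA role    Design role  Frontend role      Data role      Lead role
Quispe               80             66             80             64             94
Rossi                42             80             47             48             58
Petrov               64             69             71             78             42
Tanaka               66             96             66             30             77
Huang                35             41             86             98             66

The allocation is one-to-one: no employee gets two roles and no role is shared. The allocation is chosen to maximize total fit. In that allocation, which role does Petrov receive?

Petrov receives Frontend role.

This is the linear assignment problem.
Optimal: Quispe→Lead role (94 pts), Rossi→Design role (80 pts), Petrov→Frontend role (71 pts), Tanaka→QA role (66 pts), Huang→Data role (98 pts) — total 94+80+71+66+98 = 409 pts.
Column-greedy (each role in turn goes to its best remaining employee) gives 398 pts, worse by 11.
Next-best assignment: Quispe→QA role, Rossi→Design role, Petrov→Frontend role, Tanaka→Lead role, Huang→Data role = 406 pts.
Swapping Quispe↔Tanaka (Quispe→QA role 80 pts, Tanaka→Lead role 77 pts) loses 3.
Every other assignment is strictly worse.
Petrov's own top role is Data role (78 pts), but forcing Petrov→Data role and reassigning the rest optimally gives only 404 pts — worse by 5.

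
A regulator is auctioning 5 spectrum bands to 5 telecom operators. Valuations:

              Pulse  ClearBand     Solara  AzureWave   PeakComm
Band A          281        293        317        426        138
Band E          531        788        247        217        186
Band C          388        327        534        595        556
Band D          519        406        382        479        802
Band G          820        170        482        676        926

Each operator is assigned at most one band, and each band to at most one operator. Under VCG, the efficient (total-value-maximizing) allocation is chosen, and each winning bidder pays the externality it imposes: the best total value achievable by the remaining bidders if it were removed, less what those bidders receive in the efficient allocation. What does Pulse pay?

Efficient allocation: Pulse→Band G ($820M), ClearBand→Band E ($788M), Solara→Band C ($534M), AzureWave→Band A ($426M), PeakComm→Band D ($802M); total welfare W = $3370M.
Pulse receives Band G at value $820M, so the others get W − 820 = $2550M.
Without Pulse: best allocation of the remaining 4 bidders over all 5 bands is ClearBand→Band E ($788M), Solara→Band C ($534M), AzureWave→Band G ($676M), PeakComm→Band D ($802M), total $2800M.
VCG payment = (others' best without Pulse) − (others' welfare with Pulse) = 2800 − 2550 = $250M.

Pulse pays $250M.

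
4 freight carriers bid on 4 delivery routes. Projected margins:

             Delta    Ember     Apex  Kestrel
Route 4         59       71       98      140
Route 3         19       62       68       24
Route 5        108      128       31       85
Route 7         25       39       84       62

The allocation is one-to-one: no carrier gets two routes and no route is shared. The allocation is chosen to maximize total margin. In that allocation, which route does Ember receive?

Ember receives Route 3.

Optimal: Delta→Route 5 ($108k), Ember→Route 3 ($62k), Apex→Route 7 ($84k), Kestrel→Route 4 ($140k) — total 108+62+84+140 = $394k.
Row-greedy (each carrier in turn takes its best remaining route) gives $287k, worse by 107.
Next-best assignment: Delta→Route 3, Ember→Route 5, Apex→Route 7, Kestrel→Route 4 = $371k.
Checked against all permutations: $394k is optimal.
Ember's own top route is Route 5 ($128k), but forcing Ember→Route 5 and reassigning the rest optimally gives only $371k — worse by 23.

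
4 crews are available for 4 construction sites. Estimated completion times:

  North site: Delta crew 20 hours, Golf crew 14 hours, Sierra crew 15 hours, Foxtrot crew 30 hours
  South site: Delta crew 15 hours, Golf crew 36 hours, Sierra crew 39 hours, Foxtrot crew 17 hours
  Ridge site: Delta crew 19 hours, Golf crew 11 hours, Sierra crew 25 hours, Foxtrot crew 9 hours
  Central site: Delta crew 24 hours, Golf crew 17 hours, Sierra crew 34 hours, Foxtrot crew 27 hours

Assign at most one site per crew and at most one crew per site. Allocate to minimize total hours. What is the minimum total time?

Treat this as an assignment problem: match each crew to one site.
Optimal: Delta crew→South site (15 hours), Golf crew→Central site (17 hours), Sierra crew→North site (15 hours), Foxtrot crew→Ridge site (9 hours) — total 15+17+15+9 = 56 hours.
Next-best assignment: Delta crew→Central site, Golf crew→Ridge site, Sierra crew→North site, Foxtrot crew→South site = 67 hours.

Min total: 56 hours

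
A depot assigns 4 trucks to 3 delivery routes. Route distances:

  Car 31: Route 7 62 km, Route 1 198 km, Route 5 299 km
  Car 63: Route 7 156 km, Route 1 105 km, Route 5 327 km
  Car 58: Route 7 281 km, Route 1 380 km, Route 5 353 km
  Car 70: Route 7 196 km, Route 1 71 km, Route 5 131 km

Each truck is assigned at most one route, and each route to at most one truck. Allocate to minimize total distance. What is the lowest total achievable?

Min total: 298 km

Optimal: Car 31→Route 7 (62 km), Car 63→Route 1 (105 km), Car 70→Route 5 (131 km) — total 62+105+131 = 298 km.
Min-entry greedy (repeatedly take the single cheapest remaining cell) gives 460 km, worse by 162.
Next-best assignment: Car 31→Route 7, Car 70→Route 1, Car 63→Route 5 = 460 km.
Swapping Car 63↔Car 70 (Car 63→Route 5 327 km, Car 70→Route 1 71 km) adds 162.
Checked against all permutations: 298 km is optimal.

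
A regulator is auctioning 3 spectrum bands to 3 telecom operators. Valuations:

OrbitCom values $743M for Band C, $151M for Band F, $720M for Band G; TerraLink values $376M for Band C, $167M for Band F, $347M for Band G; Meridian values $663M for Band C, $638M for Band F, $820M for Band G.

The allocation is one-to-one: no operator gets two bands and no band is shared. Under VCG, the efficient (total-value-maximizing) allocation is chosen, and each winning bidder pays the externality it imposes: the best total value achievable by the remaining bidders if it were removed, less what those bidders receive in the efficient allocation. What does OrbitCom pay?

OrbitCom pays $182M.

Efficient allocation: OrbitCom→Band G ($720M), TerraLink→Band C ($376M), Meridian→Band F ($638M); total welfare W = $1734M.
OrbitCom receives Band G at value $720M, so the others get W − 720 = $1014M.
Without OrbitCom: best allocation of the remaining 2 bidders over all 3 bands is TerraLink→Band C ($376M), Meridian→Band G ($820M), total $1196M.
VCG payment = (others' best without OrbitCom) − (others' welfare with OrbitCom) = 1196 − 1014 = $182M.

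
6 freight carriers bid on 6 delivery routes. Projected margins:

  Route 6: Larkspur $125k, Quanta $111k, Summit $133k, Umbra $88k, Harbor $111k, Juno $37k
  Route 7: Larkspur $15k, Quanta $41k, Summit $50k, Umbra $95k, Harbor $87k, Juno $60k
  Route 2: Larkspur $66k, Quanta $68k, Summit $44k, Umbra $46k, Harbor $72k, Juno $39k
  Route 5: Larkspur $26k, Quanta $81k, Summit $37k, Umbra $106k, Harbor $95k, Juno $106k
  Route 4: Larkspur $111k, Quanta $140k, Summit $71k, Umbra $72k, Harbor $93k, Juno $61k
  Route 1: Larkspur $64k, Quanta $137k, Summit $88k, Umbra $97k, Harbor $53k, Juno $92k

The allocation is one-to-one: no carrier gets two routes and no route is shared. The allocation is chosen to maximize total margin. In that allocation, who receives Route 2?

Harbor receives Route 2.

Optimal: Larkspur→Route 4 ($111k), Quanta→Route 1 ($137k), Summit→Route 6 ($133k), Umbra→Route 7 ($95k), Harbor→Route 2 ($72k), Juno→Route 5 ($106k) — total 111+137+133+95+72+106 = $654k.
Column-greedy (each route in turn goes to its best remaining carrier) gives $610k, worse by 44.
Next-best assignment: Larkspur→Route 2, Quanta→Route 1, Summit→Route 6, Umbra→Route 7, Harbor→Route 4, Juno→Route 5 = $630k.
Swapping Juno↔Larkspur (Juno→Route 4 $61k, Larkspur→Route 5 $26k) loses 130.
Harbor's own top route is Route 6 ($111k), but forcing Harbor→Route 6 and reassigning the rest optimally gives only $606k — worse by 48.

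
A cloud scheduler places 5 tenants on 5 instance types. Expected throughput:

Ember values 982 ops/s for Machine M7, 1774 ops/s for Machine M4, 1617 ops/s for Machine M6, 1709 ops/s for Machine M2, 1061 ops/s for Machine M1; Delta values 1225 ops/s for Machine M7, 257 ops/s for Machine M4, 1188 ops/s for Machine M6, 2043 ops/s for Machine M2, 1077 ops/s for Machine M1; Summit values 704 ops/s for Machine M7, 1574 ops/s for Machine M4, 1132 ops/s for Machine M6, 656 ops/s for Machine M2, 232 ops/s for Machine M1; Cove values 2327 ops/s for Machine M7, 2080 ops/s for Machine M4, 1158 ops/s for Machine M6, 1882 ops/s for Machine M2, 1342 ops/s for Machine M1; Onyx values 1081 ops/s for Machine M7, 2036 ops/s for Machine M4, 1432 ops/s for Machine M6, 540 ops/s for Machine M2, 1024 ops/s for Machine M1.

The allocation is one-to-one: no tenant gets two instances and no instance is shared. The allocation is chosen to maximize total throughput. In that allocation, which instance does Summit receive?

Optimal: Ember→Machine M1 (1061 ops/s), Delta→Machine M2 (2043 ops/s), Summit→Machine M6 (1132 ops/s), Cove→Machine M7 (2327 ops/s), Onyx→Machine M4 (2036 ops/s) — total 1061+2043+1132+2327+2036 = 8599 ops/s.
Max-entry greedy (repeatedly take the single best remaining cell) gives 8255 ops/s, worse by 344.
Summit's own top instance is Machine M4 (1574 ops/s), but forcing Summit→Machine M4 and reassigning the rest optimally gives only 8585 ops/s — worse by 14.

Summit receives Machine M6.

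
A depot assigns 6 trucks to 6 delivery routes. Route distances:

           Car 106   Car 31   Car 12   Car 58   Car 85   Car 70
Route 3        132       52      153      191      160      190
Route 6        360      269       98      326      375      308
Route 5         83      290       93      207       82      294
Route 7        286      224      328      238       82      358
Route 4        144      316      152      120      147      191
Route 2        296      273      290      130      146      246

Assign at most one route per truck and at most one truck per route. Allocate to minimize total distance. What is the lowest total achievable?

Min total: 636 km

Optimal: Car 106→Route 5 (83 km), Car 31→Route 3 (52 km), Car 12→Route 6 (98 km), Car 58→Route 2 (130 km), Car 85→Route 7 (82 km), Car 70→Route 4 (191 km) — total 83+52+98+130+82+191 = 636 km.
Next-best assignment: Car 106→Route 5, Car 31→Route 3, Car 12→Route 6, Car 58→Route 4, Car 85→Route 7, Car 70→Route 2 = 681 km.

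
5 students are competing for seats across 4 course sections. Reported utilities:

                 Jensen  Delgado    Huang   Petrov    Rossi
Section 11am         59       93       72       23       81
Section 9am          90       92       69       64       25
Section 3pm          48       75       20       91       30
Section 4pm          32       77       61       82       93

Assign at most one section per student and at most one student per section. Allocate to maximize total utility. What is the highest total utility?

Maximum total: 367 points

Optimal: Delgado→Section 11am (93 points), Jensen→Section 9am (90 points), Petrov→Section 3pm (91 points), Rossi→Section 4pm (93 points) — total 93+90+91+93 = 367 points.
Row-greedy (each student in turn takes its best remaining section) gives 335 points, worse by 32.
Next-best assignment: Huang→Section 11am, Delgado→Section 9am, Petrov→Section 3pm, Rossi→Section 4pm = 348 points.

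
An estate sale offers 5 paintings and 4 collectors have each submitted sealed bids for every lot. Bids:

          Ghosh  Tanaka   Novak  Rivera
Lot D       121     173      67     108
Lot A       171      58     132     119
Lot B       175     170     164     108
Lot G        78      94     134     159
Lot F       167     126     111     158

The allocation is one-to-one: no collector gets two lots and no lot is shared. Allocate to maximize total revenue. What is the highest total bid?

Max total: $667

Optimal: Ghosh→Lot A ($171), Tanaka→Lot D ($173), Novak→Lot B ($164), Rivera→Lot G ($159) — total 171+173+164+159 = $667.
Max-entry greedy (repeatedly take the single best remaining cell) gives $639, worse by 28.
Next-best assignment: Ghosh→Lot A, Tanaka→Lot D, Novak→Lot B, Rivera→Lot F = $666.
Swapping Ghosh↔Tanaka (Ghosh→Lot D $121, Tanaka→Lot A $58) loses 165.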